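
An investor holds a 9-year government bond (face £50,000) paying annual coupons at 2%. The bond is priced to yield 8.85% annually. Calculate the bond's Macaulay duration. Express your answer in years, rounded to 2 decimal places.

Periodic yield y = 0.0885. Discount each cash flow and weight by its year:
  t   CF        PV=CF/(1+0.0885)^t    t·PV
  1     1,000.00       918.6955       918.6955
  2     1,000.00       844.0013     1,688.0027
  3     1,000.00       775.3802     2,326.1406
  4     1,000.00       712.3383     2,849.3530
  5     1,000.00       654.4219     3,272.1096
  6     1,000.00       601.2144     3,607.2866
  7     1,000.00       552.3330     3,866.3308
  8     1,000.00       507.4258     4,059.4063
  9    51,000.00    23,774.6579   213,971.9207
  Σ                 29,340.4682   236,559.2457
Price P = Σ PV = 29,340.4682.
Macaulay duration = Σ(t·PV) / P = 236,559.2457 / 29,340.4682 = 8.06256 years.

8.06 years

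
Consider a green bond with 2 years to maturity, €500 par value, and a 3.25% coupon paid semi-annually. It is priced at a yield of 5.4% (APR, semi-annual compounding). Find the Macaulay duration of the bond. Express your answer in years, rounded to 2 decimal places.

Periodic yield y = 0.027. Discount each cash flow and weight by its period:
  t   CF        PV=CF/(1+0.027)^t    t·PV
  1        8.125         7.9114         7.9114
  2        8.125         7.7034        15.4068
  3        8.125         7.5009        22.5026
  4      508.125       456.7608     1,827.0430
  Σ                    479.8764     1,872.8639
Price P = Σ PV = 479.8764.
Macaulay duration = Σ(t·PV) / P = 1,872.8639 / 479.8764 = 3.90280 half-year periods.
In years: 3.90280 / 2 = 1.95140 years.

1.95 years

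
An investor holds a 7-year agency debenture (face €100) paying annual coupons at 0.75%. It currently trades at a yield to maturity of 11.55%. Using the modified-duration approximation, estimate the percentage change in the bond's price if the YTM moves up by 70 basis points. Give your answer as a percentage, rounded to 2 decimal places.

-4.24%

Periodic yield y = 0.1155. Modified duration first:
  t   CF        PV=CF/(1+0.1155)^t    t·PV
  1         0.75         0.6723         0.6723
  2         0.75         0.6027         1.2055
  3         0.75         0.5403         1.6210
  4         0.75         0.4844         1.9375
  5         0.75         0.4342         2.1711
  6         0.75         0.3893         2.3356
  7       100.75        46.8768       328.1377
  Σ                     50.0001       338.0806
P = 50.0001; D_Mac = 6.76160 yrs; D_mod = 6.76160/(1+0.1155) = 6.06150 yrs.
ΔP/P ≈ -D_mod · Δy = -6.06150 × (+0.007) = -0.042431 = -4.2431%.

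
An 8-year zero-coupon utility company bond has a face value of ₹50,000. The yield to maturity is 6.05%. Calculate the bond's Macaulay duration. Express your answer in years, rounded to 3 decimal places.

8.000 years

A zero-coupon bond has a single cash flow at maturity, so its Macaulay duration equals its maturity: 8 years.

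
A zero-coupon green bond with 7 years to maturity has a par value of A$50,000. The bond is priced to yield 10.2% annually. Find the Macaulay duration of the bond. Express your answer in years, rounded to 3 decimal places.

A zero-coupon bond has a single cash flow at maturity, so its Macaulay duration equals its maturity: 7 years.

7.000 years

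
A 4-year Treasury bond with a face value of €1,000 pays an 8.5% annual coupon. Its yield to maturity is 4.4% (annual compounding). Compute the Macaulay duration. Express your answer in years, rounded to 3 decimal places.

3.586 years

Periodic yield y = 0.044. Discount each cash flow and weight by its year:
  t   CF        PV=CF/(1+0.044)^t    t·PV
  1        85.00        81.4176        81.4176
  2        85.00        77.9862       155.9725
  3        85.00        74.6995       224.0984
  4     1,085.00       913.3300     3,653.3202
  Σ                  1,147.4334     4,114.8086
Price P = Σ PV = 1,147.4334.
Macaulay duration = Σ(t·PV) / P = 4,114.8086 / 1,147.4334 = 3.58610 years.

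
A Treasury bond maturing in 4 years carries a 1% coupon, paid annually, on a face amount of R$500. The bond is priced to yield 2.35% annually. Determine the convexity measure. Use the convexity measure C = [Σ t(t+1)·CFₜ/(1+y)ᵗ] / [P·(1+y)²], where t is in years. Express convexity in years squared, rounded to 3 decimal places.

With y = 0.0235:
  t   CF        PV=CF/(1+0.0235)^t    t·PV        t(t+1)·PV
  1         5.00         4.8852         4.8852           9.7704
  2         5.00         4.7730         9.5461          28.6382
  3         5.00         4.6634        13.9903          55.9613
  4       505.00       460.1930     1,840.7719       9,203.8596
  Σ                    474.5147     1,869.1935       9,298.2295
P = 474.5147.
Convexity = Σ t(t+1)·PV / [P·(1+y)²] = 9,298.2295 / (474.5147 × 1.047552) = 18.70574.

18.706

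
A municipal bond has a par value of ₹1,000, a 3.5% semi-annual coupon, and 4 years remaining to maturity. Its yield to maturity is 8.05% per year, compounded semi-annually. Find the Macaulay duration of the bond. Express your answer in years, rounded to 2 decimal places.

Periodic yield y = 0.04025. Discount each cash flow and weight by its period:
  t   CF        PV=CF/(1+0.04025)^t    t·PV
  1        17.50        16.8229        16.8229
  2        17.50        16.1720        32.3439
  3        17.50        15.5462        46.6387
  4        17.50        14.9447        59.7788
  5        17.50        14.3664        71.8322
  6        17.50        13.8106        82.8634
  7        17.50        13.2762        92.9334
  8     1,017.50       742.0491     5,936.3925
  Σ                    846.9881     6,339.6059
Price P = Σ PV = 846.9881.
Macaulay duration = Σ(t·PV) / P = 6,339.6059 / 846.9881 = 7.48488 half-year periods.
In years: 7.48488 / 2 = 3.74244 years.

3.74 years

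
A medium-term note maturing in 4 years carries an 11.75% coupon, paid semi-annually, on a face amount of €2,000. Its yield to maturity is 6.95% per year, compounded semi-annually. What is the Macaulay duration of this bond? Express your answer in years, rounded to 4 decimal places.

Periodic yield y = 0.03475. Discount each cash flow and weight by its period:
  t   CF        PV=CF/(1+0.03475)^t    t·PV
  1       117.50       113.5540       113.5540
  2       117.50       109.7405       219.4810
  3       117.50       106.0551       318.1653
  4       117.50       102.4935       409.9738
  5       117.50        99.0514       495.2571
  6       117.50        95.7250       574.3498
  7       117.50        92.5102       647.5717
  8     2,117.50     1,611.1647    12,889.3176
  Σ                  2,330.2944    15,667.6704
Price P = Σ PV = 2,330.2944.
Macaulay duration = Σ(t·PV) / P = 15,667.6704 / 2,330.2944 = 6.72347 half-year periods.
In years: 6.72347 / 2 = 3.36174 years.

3.3617 years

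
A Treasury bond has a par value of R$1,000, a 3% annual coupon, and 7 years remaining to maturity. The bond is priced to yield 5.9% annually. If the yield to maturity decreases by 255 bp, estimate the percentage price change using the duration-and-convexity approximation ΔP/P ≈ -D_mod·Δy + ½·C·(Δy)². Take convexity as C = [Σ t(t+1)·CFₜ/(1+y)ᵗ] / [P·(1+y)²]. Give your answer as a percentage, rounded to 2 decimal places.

With y = 0.059:
  t   CF        PV=CF/(1+0.059)^t    t·PV        t(t+1)·PV
  1        30.00        28.3286        28.3286          56.6572
  2        30.00        26.7503        53.5007         160.5021
  3        30.00        25.2600        75.7800         303.1200
  4        30.00        23.8527        95.4108         477.0539
  5        30.00        22.5238       112.6189         675.7137
  6        30.00        21.2689       127.6135         893.2948
  7     1,030.00       689.5496     4,826.8471      38,614.7770
  Σ                    837.5339     5,320.0997      41,181.1186
P = 837.5339; D_Mac = 6.35210 yrs; D_mod = 5.99821 yrs; C = 43.84336.
Duration effect: -5.99821 × (-0.0255) = +0.152954
Convexity effect: 0.5 × 43.84336 × (-0.0255)² = +0.0142546
ΔP/P ≈ +0.152954 + 0.0142546 = +0.167209 = +16.7209%.

+16.72%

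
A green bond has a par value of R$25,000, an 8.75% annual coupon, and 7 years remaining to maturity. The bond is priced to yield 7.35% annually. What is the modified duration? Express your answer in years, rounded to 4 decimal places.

5.1950 years

Periodic yield y = 0.0735. First find Macaulay duration:
  t   CF        PV=CF/(1+0.0735)^t    t·PV
  1     2,187.50     2,037.7271     2,037.7271
  2     2,187.50     1,898.2087     3,796.4174
  3     2,187.50     1,768.2429     5,304.7286
  4     2,187.50     1,647.1755     6,588.7019
  5     2,187.50     1,534.3973     7,671.9864
  6     2,187.50     1,429.3407     8,576.0444
  7    27,187.50    16,548.3590   115,838.5127
  Σ                 26,863.4511   149,814.1185
P = 26,863.4511; Macaulay duration = 149,814.1185 / 26,863.4511 = 5.57688 years.
Modified duration = D_Mac / (1 + y) = 5.57688 / 1.0735 = 5.19504 years.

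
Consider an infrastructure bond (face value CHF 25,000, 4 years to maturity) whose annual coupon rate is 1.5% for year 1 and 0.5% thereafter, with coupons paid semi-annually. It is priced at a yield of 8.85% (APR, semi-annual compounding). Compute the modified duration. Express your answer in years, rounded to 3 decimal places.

3.750 years

Periodic yield y = 0.04425. First find Macaulay duration:
  t   CF        PV=CF/(1+0.04425)^t    t·PV
  1       187.50       179.5547       179.5547
  2       187.50       171.9461       343.8922
  3        62.50        54.8866       164.6599
  4        62.50        52.5608       210.2433
  5        62.50        50.3336       251.6678
  6        62.50        48.2007       289.2040
  7        62.50        46.1582       323.1072
  8    25,062.50    17,725.0928   141,800.7427
  Σ                 18,328.7335   143,563.0717
P = 18,328.7335; Macaulay duration = 143,563.0717 / 18,328.7335 = 7.83268 half-year periods = 3.91634 years.
Modified duration = D_Mac / (1 + y) = 3.91634 / 1.04425 = 3.75038 years.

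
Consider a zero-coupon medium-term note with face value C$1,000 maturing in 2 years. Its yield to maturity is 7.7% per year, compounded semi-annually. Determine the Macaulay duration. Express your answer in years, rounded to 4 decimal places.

2.0000 years

A zero-coupon bond has a single cash flow at maturity, so its Macaulay duration equals its maturity: 2 years.
(Equivalently: 4 semi-annual periods ÷ 2 = 2 years.)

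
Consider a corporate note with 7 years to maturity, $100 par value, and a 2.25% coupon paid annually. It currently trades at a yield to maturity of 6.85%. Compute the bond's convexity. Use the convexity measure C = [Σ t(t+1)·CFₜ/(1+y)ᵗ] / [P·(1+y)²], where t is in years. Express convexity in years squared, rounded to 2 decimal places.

With y = 0.0685:
  t   CF        PV=CF/(1+0.0685)^t    t·PV        t(t+1)·PV
  1         2.25         2.1058         2.1058           4.2115
  2         2.25         1.9708         3.9415          11.8246
  3         2.25         1.8444         5.5332          22.1330
  4         2.25         1.7262         6.9047          34.5235
  5         2.25         1.6155         8.0776          48.4653
  6         2.25         1.5119         9.0717          63.5016
  7       102.25        64.3045       450.1318       3,601.0542
  Σ                     75.0791       485.7662       3,785.7137
P = 75.0791.
Convexity = Σ t(t+1)·PV / [P·(1+y)²] = 3,785.7137 / (75.0791 × 1.141692) = 44.16515.

44.17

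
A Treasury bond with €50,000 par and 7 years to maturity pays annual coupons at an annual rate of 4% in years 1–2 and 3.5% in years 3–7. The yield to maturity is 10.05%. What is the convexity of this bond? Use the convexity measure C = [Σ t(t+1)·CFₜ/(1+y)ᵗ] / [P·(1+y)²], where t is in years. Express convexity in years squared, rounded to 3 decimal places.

With y = 0.1005:
  t   CF        PV=CF/(1+0.1005)^t    t·PV        t(t+1)·PV
  1     2,000.00     1,817.3557     1,817.3557       3,634.7115
  2     2,000.00     1,651.3910     3,302.7819       9,908.3457
  3     1,750.00     1,313.0096     3,939.0289      15,756.1154
  4     1,750.00     1,193.1028     4,772.4112      23,862.0558
  5     1,750.00     1,084.1461     5,420.7305      32,524.3832
  6     1,750.00       985.1396     5,910.8375      41,375.8623
  7    51,750.00    26,471.5899   185,301.1292   1,482,409.0338
  Σ                 34,515.7347   210,464.2749   1,609,470.5077
P = 34,515.7347.
Convexity = Σ t(t+1)·PV / [P·(1+y)²] = 1,609,470.5077 / (34,515.7347 × 1.211100) = 38.50222.

38.502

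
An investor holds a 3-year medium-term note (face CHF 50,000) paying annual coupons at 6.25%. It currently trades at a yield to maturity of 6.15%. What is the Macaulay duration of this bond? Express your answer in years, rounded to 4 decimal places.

Periodic yield y = 0.0615. Discount each cash flow and weight by its year:
  t   CF        PV=CF/(1+0.0615)^t    t·PV
  1     3,125.00     2,943.9472     2,943.9472
  2     3,125.00     2,773.3841     5,546.7682
  3    53,125.00    44,415.9492   133,247.8475
  Σ                 50,133.2805   141,738.5630
Price P = Σ PV = 50,133.2805.
Macaulay duration = Σ(t·PV) / P = 141,738.5630 / 50,133.2805 = 2.82723 years.

2.8272 years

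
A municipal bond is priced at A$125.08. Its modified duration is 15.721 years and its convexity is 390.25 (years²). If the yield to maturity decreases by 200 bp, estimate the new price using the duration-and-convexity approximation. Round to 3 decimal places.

Duration effect: -D_mod·Δy = -15.721 × (-0.02) = +0.314420
Convexity effect: ½·C·(Δy)² = 0.5 × 390.25 × (-0.02)² = +0.0780500
ΔP/P ≈ +0.314420 + 0.0780500 = +0.392470
New price ≈ 125.08 × (1 + 0.392470) = 174.1701476.

A$174.170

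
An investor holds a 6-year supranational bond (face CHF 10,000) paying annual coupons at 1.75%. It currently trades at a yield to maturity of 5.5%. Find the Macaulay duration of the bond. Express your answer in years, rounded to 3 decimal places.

Periodic yield y = 0.055. Discount each cash flow and weight by its year:
  t   CF        PV=CF/(1+0.055)^t    t·PV
  1       175.00       165.8768       165.8768
  2       175.00       157.2292       314.4583
  3       175.00       149.0324       447.0972
  4       175.00       141.2629       565.0517
  5       175.00       133.8985       669.4926
  6    10,175.00     7,379.3764    44,276.2581
  Σ                  8,126.6761    46,438.2347
Price P = Σ PV = 8,126.6761.
Macaulay duration = Σ(t·PV) / P = 46,438.2347 / 8,126.6761 = 5.71430 years.

5.714 years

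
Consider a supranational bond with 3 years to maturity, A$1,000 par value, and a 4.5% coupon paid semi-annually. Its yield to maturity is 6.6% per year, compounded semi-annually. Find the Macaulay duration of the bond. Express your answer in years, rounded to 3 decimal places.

Periodic yield y = 0.033. Discount each cash flow and weight by its period:
  t   CF        PV=CF/(1+0.033)^t    t·PV
  1        22.50        21.7812        21.7812
  2        22.50        21.0854        42.1708
  3        22.50        20.4118        61.2354
  4        22.50        19.7597        79.0390
  5        22.50        19.1285        95.6425
  6     1,022.50       841.5141     5,049.0845
  Σ                    943.6808     5,348.9534
Price P = Σ PV = 943.6808.
Macaulay duration = Σ(t·PV) / P = 5,348.9534 / 943.6808 = 5.66818 half-year periods.
In years: 5.66818 / 2 = 2.83409 years.

2.834 years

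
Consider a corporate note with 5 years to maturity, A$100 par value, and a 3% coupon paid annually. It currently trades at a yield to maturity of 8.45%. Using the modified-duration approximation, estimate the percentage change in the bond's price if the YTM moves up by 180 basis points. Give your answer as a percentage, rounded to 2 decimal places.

Periodic yield y = 0.0845. Modified duration first:
  t   CF        PV=CF/(1+0.0845)^t    t·PV
  1         3.00         2.7663         2.7663
  2         3.00         2.5507         5.1014
  3         3.00         2.3520         7.0559
  4         3.00         2.1687         8.6749
  5       103.00        68.6577       343.2887
  Σ                     78.4954       366.8871
P = 78.4954; D_Mac = 4.67400 yrs; D_mod = 4.67400/(1+0.0845) = 4.30982 yrs.
ΔP/P ≈ -D_mod · Δy = -4.30982 × (+0.018) = -0.077577 = -7.7577%.

-7.76%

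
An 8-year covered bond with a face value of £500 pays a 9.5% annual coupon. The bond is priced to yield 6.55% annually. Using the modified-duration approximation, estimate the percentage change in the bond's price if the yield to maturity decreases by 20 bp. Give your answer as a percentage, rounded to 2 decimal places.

Periodic yield y = 0.0655. Modified duration first:
  t   CF        PV=CF/(1+0.0655)^t    t·PV
  1        47.50        44.5800        44.5800
  2        47.50        41.8395        83.6790
  3        47.50        39.2675       117.8025
  4        47.50        36.8536       147.4144
  5        47.50        34.5881       172.9404
  6        47.50        32.4618       194.7709
  7        47.50        30.4663       213.2640
  8       547.50       329.5767     2,636.6135
  Σ                    589.6335     3,611.0647
P = 589.6335; D_Mac = 6.12425 yrs; D_mod = 6.12425/(1+0.0655) = 5.74777 yrs.
ΔP/P ≈ -D_mod · Δy = -5.74777 × (-0.002) = +0.011496 = +1.1496%.

+1.15%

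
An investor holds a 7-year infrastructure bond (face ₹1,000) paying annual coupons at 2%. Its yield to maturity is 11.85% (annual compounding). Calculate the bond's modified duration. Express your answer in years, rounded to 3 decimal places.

5.743 years

Periodic yield y = 0.1185. First find Macaulay duration:
  t   CF        PV=CF/(1+0.1185)^t    t·PV
  1        20.00        17.8811        17.8811
  2        20.00        15.9867        31.9733
  3        20.00        14.2930        42.8789
  4        20.00        12.7787        51.1147
  5        20.00        11.4248        57.1242
  6        20.00        10.2144        61.2866
  7     1,020.00       465.7451     3,260.2154
  Σ                    548.3237     3,522.4742
P = 548.3237; Macaulay duration = 3,522.4742 / 548.3237 = 6.42408 years.
Modified duration = D_Mac / (1 + y) = 6.42408 / 1.1185 = 5.74348 years.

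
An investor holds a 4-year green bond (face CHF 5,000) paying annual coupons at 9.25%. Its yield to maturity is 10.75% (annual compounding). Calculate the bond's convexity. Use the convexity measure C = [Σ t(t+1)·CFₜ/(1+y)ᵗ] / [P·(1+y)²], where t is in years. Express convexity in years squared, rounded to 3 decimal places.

With y = 0.1075:
  t   CF        PV=CF/(1+0.1075)^t    t·PV        t(t+1)·PV
  1       462.50       417.6072       417.6072         835.2144
  2       462.50       377.0720       754.1440       2,262.4319
  3       462.50       340.4713     1,021.4140       4,085.6558
  4     5,462.50     3,630.9186    14,523.6743      72,618.3716
  Σ                  4,766.0691    16,716.8395      79,801.6738
P = 4,766.0691.
Convexity = Σ t(t+1)·PV / [P·(1+y)²] = 79,801.6738 / (4,766.0691 × 1.226556) = 13.65099.

13.651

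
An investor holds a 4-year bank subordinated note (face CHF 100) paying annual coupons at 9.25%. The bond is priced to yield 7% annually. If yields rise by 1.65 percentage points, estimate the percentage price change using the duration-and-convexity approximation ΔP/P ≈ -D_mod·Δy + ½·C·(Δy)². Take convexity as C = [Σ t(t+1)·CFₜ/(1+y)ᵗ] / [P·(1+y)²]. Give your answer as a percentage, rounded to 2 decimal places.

With y = 0.07:
  t   CF        PV=CF/(1+0.07)^t    t·PV        t(t+1)·PV
  1         9.25         8.6449         8.6449          17.2897
  2         9.25         8.0793        16.1586          48.4758
  3         9.25         7.5508        22.6523          90.6091
  4       109.25        83.3463       333.3852       1,666.9260
  Σ                    107.6212       380.8410       1,823.3007
P = 107.6212; D_Mac = 3.53872 yrs; D_mod = 3.30721 yrs; C = 14.79765.
Duration effect: -3.30721 × (+0.0165) = -0.054569
Convexity effect: 0.5 × 14.79765 × (0.0165)² = +0.0020143
ΔP/P ≈ -0.054569 + 0.0020143 = -0.052555 = -5.2555%.

-5.26%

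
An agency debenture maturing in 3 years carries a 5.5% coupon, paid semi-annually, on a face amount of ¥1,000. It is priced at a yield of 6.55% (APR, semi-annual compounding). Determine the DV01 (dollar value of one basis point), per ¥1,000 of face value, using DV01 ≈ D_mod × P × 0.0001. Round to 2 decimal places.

Periodic yield y = 0.03275.
  t   CF        PV=CF/(1+0.03275)^t    t·PV
  1        27.50        26.6279        26.6279
  2        27.50        25.7835        51.5670
  3        27.50        24.9659        74.8977
  4        27.50        24.1742        96.6967
  5        27.50        23.4076       117.0379
  6     1,027.50       846.8580     5,081.1482
  Σ                    971.8172     5,447.9755
P = 971.8172; D_Mac = 5.60597 half-year periods = 2.80298 yrs; D_mod = 2.71410 yrs.
DV01 ≈ 2.71410 × 971.8172 × 0.0001 = 0.263761.

¥0.26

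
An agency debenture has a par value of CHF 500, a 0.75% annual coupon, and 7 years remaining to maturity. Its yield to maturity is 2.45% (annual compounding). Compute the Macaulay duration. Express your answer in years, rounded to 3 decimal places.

Periodic yield y = 0.0245. Discount each cash flow and weight by its year:
  t   CF        PV=CF/(1+0.0245)^t    t·PV
  1         3.75         3.6603         3.6603
  2         3.75         3.5728         7.1456
  3         3.75         3.4873        10.4620
  4         3.75         3.4040        13.6158
  5         3.75         3.3225        16.6127
  6         3.75         3.2431        19.4586
  7       503.75       425.2373     2,976.6609
  Σ                    445.9273     3,047.6159
Price P = Σ PV = 445.9273.
Macaulay duration = Σ(t·PV) / P = 3,047.6159 / 445.9273 = 6.83433 years.

6.834 years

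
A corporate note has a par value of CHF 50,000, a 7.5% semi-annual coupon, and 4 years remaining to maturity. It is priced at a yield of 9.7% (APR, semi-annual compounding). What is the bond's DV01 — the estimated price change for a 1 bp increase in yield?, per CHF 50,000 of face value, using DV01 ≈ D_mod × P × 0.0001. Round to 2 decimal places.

Periodic yield y = 0.0485.
  t   CF        PV=CF/(1+0.0485)^t    t·PV
  1     1,875.00     1,788.2690     1,788.2690
  2     1,875.00     1,705.5498     3,411.0996
  3     1,875.00     1,626.6569     4,879.9708
  4     1,875.00     1,551.4134     6,205.6535
  5     1,875.00     1,479.6503     7,398.2517
  6     1,875.00     1,411.2068     8,467.2409
  7     1,875.00     1,345.9292     9,421.5047
  8    51,875.00    35,514.9029   284,119.2230
  Σ                 46,423.5783   325,691.2131
P = 46,423.5783; D_Mac = 7.01564 half-year periods = 3.50782 yrs; D_mod = 3.34556 yrs.
DV01 ≈ 3.34556 × 46,423.5783 × 0.0001 = 15.531293.

CHF 15.53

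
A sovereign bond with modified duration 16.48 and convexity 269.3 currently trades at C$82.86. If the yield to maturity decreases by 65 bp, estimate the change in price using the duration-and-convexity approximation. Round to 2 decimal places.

Duration effect: -D_mod·Δy = -16.48 × (-0.0065) = +0.107120
Convexity effect: ½·C·(Δy)² = 0.5 × 269.3 × (-0.0065)² = +0.0056889625
ΔP/P ≈ +0.107120 + 0.0056889625 = +0.1128089625
ΔP ≈ 82.86 × (+0.1128089625) = +9.34735063275.

+C$9.35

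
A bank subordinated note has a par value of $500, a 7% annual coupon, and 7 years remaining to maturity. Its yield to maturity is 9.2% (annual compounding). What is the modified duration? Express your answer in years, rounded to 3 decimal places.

Periodic yield y = 0.092. First find Macaulay duration:
  t   CF        PV=CF/(1+0.092)^t    t·PV
  1        35.00        32.0513        32.0513
  2        35.00        29.3510        58.7020
  3        35.00        26.8782        80.6346
  4        35.00        24.6137        98.4549
  5        35.00        22.5400       112.7002
  6        35.00        20.6411       123.8464
  7       535.00       288.9318     2,022.5225
  Σ                    445.0071     2,528.9119
P = 445.0071; Macaulay duration = 2,528.9119 / 445.0071 = 5.68286 years.
Modified duration = D_Mac / (1 + y) = 5.68286 / 1.092 = 5.20408 years.

5.204 years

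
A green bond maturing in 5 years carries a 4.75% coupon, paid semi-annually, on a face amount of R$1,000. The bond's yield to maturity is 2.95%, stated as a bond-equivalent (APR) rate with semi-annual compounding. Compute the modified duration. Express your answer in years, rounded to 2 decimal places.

Periodic yield y = 0.01475. First find Macaulay duration:
  t   CF        PV=CF/(1+0.01475)^t    t·PV
  1        23.75        23.4048        23.4048
  2        23.75        23.0646        46.1292
  3        23.75        22.7293        68.1880
  4        23.75        22.3989        89.5957
  5        23.75        22.0734       110.3668
  6        23.75        21.7525       130.5150
  7        23.75        21.4363       150.0542
  8        23.75        21.1247       168.9978
  9        23.75        20.8177       187.3590
  10    1,023.75       884.3075     8,843.0751
  Σ                  1,083.1097     9,817.6856
P = 1,083.1097; Macaulay duration = 9,817.6856 / 1,083.1097 = 9.06435 half-year periods = 4.53218 years.
Modified duration = D_Mac / (1 + y) = 4.53218 / 1.01475 = 4.46630 years.

4.47 years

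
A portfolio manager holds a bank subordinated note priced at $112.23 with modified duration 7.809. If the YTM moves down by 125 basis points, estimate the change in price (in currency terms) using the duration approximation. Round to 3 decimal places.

+$10.955

Duration approximation: ΔP/P ≈ -D_mod · Δy = -7.809 × (-0.0125) = +0.0976125.
ΔP ≈ 112.23 × (+0.0976125) = +10.955050875.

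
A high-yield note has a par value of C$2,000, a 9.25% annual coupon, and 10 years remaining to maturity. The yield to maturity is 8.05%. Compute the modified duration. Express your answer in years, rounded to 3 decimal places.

Periodic yield y = 0.0805. First find Macaulay duration:
  t   CF        PV=CF/(1+0.0805)^t    t·PV
  1       185.00       171.2170       171.2170
  2       185.00       158.4609       316.9218
  3       185.00       146.6552       439.9655
  4       185.00       135.7290       542.9160
  5       185.00       125.6168       628.0842
  6       185.00       116.2581       697.5484
  7       185.00       107.5965       753.1758
  8       185.00        99.5803       796.6426
  9       185.00        92.1613       829.4521
  10    2,185.00     1,007.4041    10,074.0413
  Σ                  2,160.6794    15,249.9649
P = 2,160.6794; Macaulay duration = 15,249.9649 / 2,160.6794 = 7.05795 years.
Modified duration = D_Mac / (1 + y) = 7.05795 / 1.0805 = 6.53211 years.

6.532 years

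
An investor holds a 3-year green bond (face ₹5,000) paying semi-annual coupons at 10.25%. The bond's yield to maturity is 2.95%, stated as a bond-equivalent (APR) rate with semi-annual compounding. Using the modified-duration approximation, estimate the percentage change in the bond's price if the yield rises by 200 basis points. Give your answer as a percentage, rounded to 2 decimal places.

-5.31%

Periodic yield y = 0.01475. Modified duration first:
  t   CF        PV=CF/(1+0.01475)^t    t·PV
  1       256.25       252.5253       252.5253
  2       256.25       248.8546       497.7093
  3       256.25       245.2374       735.7122
  4       256.25       241.6727       966.6909
  5       256.25       238.1599     1,190.7993
  6     5,256.25     4,814.1726    28,885.0354
  Σ                  6,040.6224    32,528.4723
P = 6,040.6224; D_Mac = 5.38495 half-year periods = 2.69248 yrs; D_mod = 2.69248/(1+0.01475) = 2.65334 yrs.
ΔP/P ≈ -D_mod · Δy = -2.65334 × (+0.02) = -0.053067 = -5.3067%.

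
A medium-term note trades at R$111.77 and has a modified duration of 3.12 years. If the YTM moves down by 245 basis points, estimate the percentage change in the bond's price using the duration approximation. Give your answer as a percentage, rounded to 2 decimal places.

Duration approximation: ΔP/P ≈ -D_mod · Δy = -3.12 × (-0.0245) = +0.076440.
As a percentage: +7.6440%.

+7.64%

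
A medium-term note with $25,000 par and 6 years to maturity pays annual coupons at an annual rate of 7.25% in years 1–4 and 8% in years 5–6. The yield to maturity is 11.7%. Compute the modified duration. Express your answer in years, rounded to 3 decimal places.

4.445 years

Periodic yield y = 0.117. First find Macaulay duration:
  t   CF        PV=CF/(1+0.117)^t    t·PV
  1     1,812.50     1,622.6500     1,622.6500
  2     1,812.50     1,452.6857     2,905.3715
  3     1,812.50     1,300.5244     3,901.5731
  4     1,812.50     1,164.3011     4,657.2046
  5     2,000.00     1,150.1755     5,750.8777
  6    27,000.00    13,900.9578    83,405.7469
  Σ                 20,591.2946   102,243.4237
P = 20,591.2946; Macaulay duration = 102,243.4237 / 20,591.2946 = 4.96537 years.
Modified duration = D_Mac / (1 + y) = 4.96537 / 1.117 = 4.44527 years.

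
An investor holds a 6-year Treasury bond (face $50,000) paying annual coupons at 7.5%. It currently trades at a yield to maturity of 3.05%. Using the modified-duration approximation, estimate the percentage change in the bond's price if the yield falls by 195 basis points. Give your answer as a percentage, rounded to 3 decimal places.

Periodic yield y = 0.0305. Modified duration first:
  t   CF        PV=CF/(1+0.0305)^t    t·PV
  1     3,750.00     3,639.0102     3,639.0102
  2     3,750.00     3,531.3054     7,062.6108
  3     3,750.00     3,426.7883    10,280.3650
  4     3,750.00     3,325.3647    13,301.4588
  5     3,750.00     3,226.9429    16,134.7147
  6    53,750.00    44,883.8903   269,303.3416
  Σ                 62,033.3018   319,721.5011
P = 62,033.3018; D_Mac = 5.15403 yrs; D_mod = 5.15403/(1+0.0305) = 5.00148 yrs.
ΔP/P ≈ -D_mod · Δy = -5.00148 × (-0.0195) = +0.097529 = +9.7529%.

+9.753%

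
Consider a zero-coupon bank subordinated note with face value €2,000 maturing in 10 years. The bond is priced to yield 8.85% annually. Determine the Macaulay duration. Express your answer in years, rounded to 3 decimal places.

10.000 years

A zero-coupon bond has a single cash flow at maturity, so its Macaulay duration equals its maturity: 10 years.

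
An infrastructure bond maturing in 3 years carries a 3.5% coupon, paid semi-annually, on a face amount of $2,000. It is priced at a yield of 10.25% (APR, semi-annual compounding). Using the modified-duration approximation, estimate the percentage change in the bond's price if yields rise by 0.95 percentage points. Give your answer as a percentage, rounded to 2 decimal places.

-2.58%

Periodic yield y = 0.05125. Modified duration first:
  t   CF        PV=CF/(1+0.05125)^t    t·PV
  1        35.00        33.2937        33.2937
  2        35.00        31.6706        63.3412
  3        35.00        30.1266        90.3798
  4        35.00        28.6579       114.6315
  5        35.00        27.2608       136.3038
  6     2,035.00     1,507.7466     9,046.4797
  Σ                  1,658.7561     9,484.4296
P = 1,658.7561; D_Mac = 5.71780 half-year periods = 2.85890 yrs; D_mod = 2.85890/(1+0.05125) = 2.71952 yrs.
ΔP/P ≈ -D_mod · Δy = -2.71952 × (+0.0095) = -0.025835 = -2.5835%.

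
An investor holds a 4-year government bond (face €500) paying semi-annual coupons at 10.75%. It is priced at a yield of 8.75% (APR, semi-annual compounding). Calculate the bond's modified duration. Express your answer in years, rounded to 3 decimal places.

3.236 years

Periodic yield y = 0.04375. First find Macaulay duration:
  t   CF        PV=CF/(1+0.04375)^t    t·PV
  1       26.875        25.7485        25.7485
  2       26.875        24.6692        49.3384
  3       26.875        23.6352        70.9056
  4       26.875        22.6445        90.5780
  5       26.875        21.6953       108.4766
  6       26.875        20.7859       124.7156
  7       26.875        19.9147       139.4027
  8      526.875       374.0552     2,992.4415
  Σ                    533.1485     3,601.6068
P = 533.1485; Macaulay duration = 3,601.6068 / 533.1485 = 6.75535 half-year periods = 3.37768 years.
Modified duration = D_Mac / (1 + y) = 3.37768 / 1.04375 = 3.23610 years.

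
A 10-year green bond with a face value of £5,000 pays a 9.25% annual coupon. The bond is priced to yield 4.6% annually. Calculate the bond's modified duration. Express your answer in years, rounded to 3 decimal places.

Periodic yield y = 0.046. First find Macaulay duration:
  t   CF        PV=CF/(1+0.046)^t    t·PV
  1       462.50       442.1606       442.1606
  2       462.50       422.7157       845.4314
  3       462.50       404.1259     1,212.3777
  4       462.50       386.3536     1,545.4145
  5       462.50       369.3629     1,846.8147
  6       462.50       353.1194     2,118.7167
  7       462.50       337.5903     2,363.1320
  8       462.50       322.7441     2,581.9525
  9       462.50       308.5507     2,776.9566
  10    5,462.50     3,483.9716    34,839.7159
  Σ                  6,830.6949    50,572.6725
P = 6,830.6949; Macaulay duration = 50,572.6725 / 6,830.6949 = 7.40374 years.
Modified duration = D_Mac / (1 + y) = 7.40374 / 1.046 = 7.07814 years.

7.078 years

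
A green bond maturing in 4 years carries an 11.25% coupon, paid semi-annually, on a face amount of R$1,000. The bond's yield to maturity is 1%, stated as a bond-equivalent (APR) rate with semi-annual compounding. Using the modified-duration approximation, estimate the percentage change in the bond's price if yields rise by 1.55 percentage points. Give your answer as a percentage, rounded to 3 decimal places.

Periodic yield y = 0.005. Modified duration first:
  t   CF        PV=CF/(1+0.005)^t    t·PV
  1        56.25        55.9701        55.9701
  2        56.25        55.6917       111.3834
  3        56.25        55.4146       166.2439
  4        56.25        55.1389       220.5557
  5        56.25        54.8646       274.3230
  6        56.25        54.5916       327.5499
  7        56.25        54.3200       380.2403
  8     1,056.25     1,014.9350     8,119.4800
  Σ                  1,400.9267     9,655.7462
P = 1,400.9267; D_Mac = 6.89240 half-year periods = 3.44620 yrs; D_mod = 3.44620/(1+0.005) = 3.42905 yrs.
ΔP/P ≈ -D_mod · Δy = -3.42905 × (+0.0155) = -0.053150 = -5.3150%.

-5.315%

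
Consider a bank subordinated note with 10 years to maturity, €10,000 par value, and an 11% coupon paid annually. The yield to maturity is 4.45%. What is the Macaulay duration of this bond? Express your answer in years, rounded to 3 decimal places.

7.210 years

Periodic yield y = 0.0445. Discount each cash flow and weight by its year:
  t   CF        PV=CF/(1+0.0445)^t    t·PV
  1     1,100.00     1,053.1355     1,053.1355
  2     1,100.00     1,008.2676     2,016.5351
  3     1,100.00       965.3112     2,895.9336
  4     1,100.00       924.1850     3,696.7399
  5     1,100.00       884.8109     4,424.0545
  6     1,100.00       847.1143     5,082.6859
  7     1,100.00       811.0238     5,677.1663
  8     1,100.00       776.4708     6,211.7664
  9     1,100.00       743.3900     6,690.5096
  10   11,100.00     7,181.8865    71,818.8647
  Σ                 15,195.5954   109,567.3915
Price P = Σ PV = 15,195.5954.
Macaulay duration = Σ(t·PV) / P = 109,567.3915 / 15,195.5954 = 7.21047 years.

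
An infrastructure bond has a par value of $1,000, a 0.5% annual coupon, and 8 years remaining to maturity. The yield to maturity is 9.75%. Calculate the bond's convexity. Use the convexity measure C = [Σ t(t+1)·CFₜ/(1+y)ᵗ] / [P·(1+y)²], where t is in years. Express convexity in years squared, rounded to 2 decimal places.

57.69

With y = 0.0975:
  t   CF        PV=CF/(1+0.0975)^t    t·PV        t(t+1)·PV
  1         5.00         4.5558         4.5558           9.1116
  2         5.00         4.1511         8.3022          24.9065
  3         5.00         3.7823        11.3469          45.3876
  4         5.00         3.4463        13.7852          68.9258
  5         5.00         3.1401        15.7006          94.2038
  6         5.00         2.8612        17.1670         120.1689
  7         5.00         2.6070        18.2489         145.9911
  8     1,005.00       477.4521     3,819.6170      34,376.5530
  Σ                    501.9959     3,908.7236      34,885.2484
P = 501.9959.
Convexity = Σ t(t+1)·PV / [P·(1+y)²] = 34,885.2484 / (501.9959 × 1.204506) = 57.69426.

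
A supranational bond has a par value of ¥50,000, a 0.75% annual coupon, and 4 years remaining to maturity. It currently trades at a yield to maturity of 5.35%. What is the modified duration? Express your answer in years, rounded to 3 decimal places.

3.750 years

Periodic yield y = 0.0535. First find Macaulay duration:
  t   CF        PV=CF/(1+0.0535)^t    t·PV
  1       375.00       355.9563       355.9563
  2       375.00       337.8798       675.7595
  3       375.00       320.7212       962.1636
  4    50,375.00    40,895.6297   163,582.5187
  Σ                 41,910.1870   165,576.3981
P = 41,910.1870; Macaulay duration = 165,576.3981 / 41,910.1870 = 3.95074 years.
Modified duration = D_Mac / (1 + y) = 3.95074 / 1.0535 = 3.75011 years.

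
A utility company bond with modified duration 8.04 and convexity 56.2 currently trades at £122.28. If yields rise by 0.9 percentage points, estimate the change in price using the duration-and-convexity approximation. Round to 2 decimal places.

Duration effect: -D_mod·Δy = -8.04 × (+0.009) = -0.072360
Convexity effect: ½·C·(Δy)² = 0.5 × 56.2 × (0.009)² = +0.0022761
ΔP/P ≈ -0.072360 + 0.0022761 = -0.0700839
ΔP ≈ 122.28 × (-0.0700839) = -8.569859292.

-£8.57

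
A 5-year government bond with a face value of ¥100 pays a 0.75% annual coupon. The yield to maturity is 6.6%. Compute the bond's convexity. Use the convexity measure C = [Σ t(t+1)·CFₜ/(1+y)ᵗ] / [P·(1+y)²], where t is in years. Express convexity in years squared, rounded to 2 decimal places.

With y = 0.066:
  t   CF        PV=CF/(1+0.066)^t    t·PV        t(t+1)·PV
  1         0.75         0.7036         0.7036           1.4071
  2         0.75         0.6600         1.3200           3.9600
  3         0.75         0.6191         1.8574           7.4297
  4         0.75         0.5808         2.3232          11.6162
  5       100.75        73.1912       365.9561       2,195.7368
  Σ                     75.7547       372.1604       2,220.1498
P = 75.7547.
Convexity = Σ t(t+1)·PV / [P·(1+y)²] = 2,220.1498 / (75.7547 × 1.136356) = 25.79040.

25.79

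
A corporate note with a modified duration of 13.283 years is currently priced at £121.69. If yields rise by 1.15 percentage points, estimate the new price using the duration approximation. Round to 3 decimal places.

Duration approximation: ΔP/P ≈ -D_mod · Δy = -13.283 × (+0.0115) = -0.1527545.
New price ≈ 121.69 × (1 - 0.1527545) = 103.101304895.

£103.101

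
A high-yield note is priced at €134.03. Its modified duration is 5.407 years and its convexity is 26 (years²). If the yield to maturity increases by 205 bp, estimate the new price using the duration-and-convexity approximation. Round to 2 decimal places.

Duration effect: -D_mod·Δy = -5.407 × (+0.0205) = -0.1108435
Convexity effect: ½·C·(Δy)² = 0.5 × 26 × (0.0205)² = +0.00546325
ΔP/P ≈ -0.1108435 + 0.00546325 = -0.10538025
New price ≈ 134.03 × (1 - 0.10538025) = 119.9058850925.

€119.91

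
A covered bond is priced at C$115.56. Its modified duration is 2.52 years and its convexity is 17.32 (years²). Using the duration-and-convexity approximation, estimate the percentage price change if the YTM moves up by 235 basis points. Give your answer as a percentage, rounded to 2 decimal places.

Duration effect: -D_mod·Δy = -2.52 × (+0.0235) = -0.059220
Convexity effect: ½·C·(Δy)² = 0.5 × 17.32 × (0.0235)² = +0.004782485
ΔP/P ≈ -0.059220 + 0.004782485 = -0.054437515
= -5.4437515%.

-5.44%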